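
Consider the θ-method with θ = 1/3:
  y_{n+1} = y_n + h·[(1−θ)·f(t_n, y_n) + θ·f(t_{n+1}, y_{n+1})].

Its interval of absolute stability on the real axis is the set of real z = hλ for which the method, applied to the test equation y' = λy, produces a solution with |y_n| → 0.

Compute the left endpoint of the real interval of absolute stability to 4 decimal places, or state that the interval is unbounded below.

left endpoint -6.0000.

Test eqn y'=λy, z=hλ:
  y_{n+1} = y_n + z·[2/3·y_n + 1/3·y_{n+1}] ⇒ (1 − 1/3z)y_{n+1} = (1 + 2/3z)y_n
  Hence R(z) = (1 + 2/3z)/(1 − 1/3z).

Need |R(x)|<1, x<0.
x=-1.16: |R|=0.1635
R=−1: 1+2/3x = −1+1/3x ⇒ -1/3x=2 ⇒ x=2/(-1/3)=-6.0000
Confirm numerically:
  x=-5.684: |R|=0.96361 <1
  x=-5.089: |R|=0.88738 <1
  x=-4.615: |R|=0.81812 <1
  x=-3.371: |R|=0.58735 <1
  x=-6.519: |R|=1.05452 >1
  x=-6.440: |R|=1.04661 >1
  x=-6.421: |R|=1.04469 >1
So |R|<1 on (-6.0000, 0).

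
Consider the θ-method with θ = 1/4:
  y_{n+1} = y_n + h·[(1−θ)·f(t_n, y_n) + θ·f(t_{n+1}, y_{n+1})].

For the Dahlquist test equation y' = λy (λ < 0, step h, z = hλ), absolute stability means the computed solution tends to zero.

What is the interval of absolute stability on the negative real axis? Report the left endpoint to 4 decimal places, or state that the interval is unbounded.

(-4.0000, 0).

Set f=λy, z=hλ:
  y_{n+1} = y_n + z·[3/4·y_n + 1/4·y_{n+1}] ⇒ (1 − 1/4z)y_{n+1} = (1 + 3/4z)y_n
  so R(z) = (1 + 3/4z)/(1 − 1/4z).

Solve |R(x)|<1 on ℝ⁻.
x=-1.14: |R|=0.1128
R=−1: 1+3/4x = −1+1/4x ⇒ -1/2x=2 ⇒ x=2/(-1/2)=-4.0000
Confirm numerically:
  x=-2.915: |R|=0.68619 <1
  x=-2.442: |R|=0.51630 <1
  x=-2.075: |R|=0.36626 <1
  x=-1.685: |R|=0.18558 <1
  x=-4.397: |R|=1.09456 >1
  x=-4.390: |R|=1.09297 >1
  x=-4.036: |R|=1.00896 >1
Stable set (-4.0000, 0).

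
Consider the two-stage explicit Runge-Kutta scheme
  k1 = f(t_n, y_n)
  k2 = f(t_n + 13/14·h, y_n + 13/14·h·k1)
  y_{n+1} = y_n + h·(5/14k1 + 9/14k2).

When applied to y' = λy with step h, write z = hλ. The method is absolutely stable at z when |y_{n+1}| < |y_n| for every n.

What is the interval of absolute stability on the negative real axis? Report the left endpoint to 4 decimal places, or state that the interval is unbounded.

(-1.6752, 0).

On y'=λy, z=hλ:
  k1=λy_n ⇒ h·k1=z·y_n;  k2=λ(1+13/14z)y_n ⇒ h·k2=z(1+13/14z)y_n
  y_{n+1}/y_n = 1 + 5/14z + 9/14z(1+13/14z) = 1 + z + 117/196z²
  R(z) = 1 + z + 117/196z².

Need |R(x)|<1, x<0.
x=-1.39: |R|=0.7633
R=1: x+117/196x²=0 ⇒ x=−196/117=-1.6752; min R=1−1/(4·117/196)=0.5812>−1
Confirm numerically:
  x=-1.583: |R|=0.91286 <1
  x=-1.541: |R|=0.87654 <1
  x=-1.376: |R|=0.75423 <1
  x=-0.937: |R|=0.58709 <1
  x=-2.155: |R|=1.61720 >1
  x=-2.137: |R|=1.58908 >1
  x=-2.123: |R|=1.56748 >1
Stable set (-1.6752, 0).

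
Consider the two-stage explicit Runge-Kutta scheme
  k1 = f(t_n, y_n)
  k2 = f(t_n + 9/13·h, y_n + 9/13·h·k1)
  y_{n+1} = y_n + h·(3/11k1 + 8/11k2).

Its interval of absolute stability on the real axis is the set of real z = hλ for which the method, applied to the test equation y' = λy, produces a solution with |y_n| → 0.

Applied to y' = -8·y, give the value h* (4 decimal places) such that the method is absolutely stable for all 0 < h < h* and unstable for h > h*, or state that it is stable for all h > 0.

Set f=λy, z=hλ:
  k1=λy_n ⇒ h·k1=z·y_n;  k2=λ(1+9/13z)y_n ⇒ h·k2=z(1+9/13z)y_n
  y_{n+1}/y_n = 1 + 3/11z + 8/11z(1+9/13z) = 1 + z + 72/143z²
  so R(z) = 1 + z + 72/143z².

Solve |R(x)|<1 on ℝ⁻.
x=-0.6: |R|=0.5813
R=1: x+72/143x²=0 ⇒ x=−143/72=-1.9861; min R=1−1/(4·72/143)=0.5035>−1
Confirm numerically:
  x=-1.398: |R|=0.58604 <1
  x=-1.367: |R|=0.57388 <1
  x=-1.223: |R|=0.53009 <1
  x=-0.962: |R|=0.50396 <1
  x=-2.413: |R|=1.51864 >1
  x=-2.274: |R|=1.32962 >1
So |R|<1 on (-1.9861, 0).

(-1.9861,0); λ=-8 ⇒ h* = (143/72)/8 = 0.2483.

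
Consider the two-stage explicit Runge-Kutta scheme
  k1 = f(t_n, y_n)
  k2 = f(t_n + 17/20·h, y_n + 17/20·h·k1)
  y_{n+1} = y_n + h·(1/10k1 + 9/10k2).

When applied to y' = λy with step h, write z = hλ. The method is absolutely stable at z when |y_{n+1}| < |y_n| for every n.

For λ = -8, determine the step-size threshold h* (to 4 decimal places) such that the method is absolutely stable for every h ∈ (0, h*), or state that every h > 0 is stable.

Test eqn y'=λy, z=hλ:
  k1=λy_n ⇒ h·k1=z·y_n;  k2=λ(1+17/20z)y_n ⇒ h·k2=z(1+17/20z)y_n
  y_{n+1}/y_n = 1 + 1/10z + 9/10z(1+17/20z) = 1 + z + 153/200z²
  so R(z) = 1 + z + 153/200z².

Solve |R(x)|<1 on ℝ⁻.
x=-0.87: |R|=0.7090
R=1: x+153/200x²=0 ⇒ x=−200/153=-1.3072; min R=1−1/(4·153/200)=0.6732>−1
Confirm numerically:
  x=-1.238: |R|=0.93447 <1
  x=-1.206: |R|=0.90664 <1
  x=-0.994: |R|=0.76185 <1
  x=-0.793: |R|=0.68807 <1
  x=-1.853: |R|=1.77371 >1
  x=-1.507: |R|=1.23035 >1
  x=-1.360: |R|=1.05494 >1
So |R|<1 on (-1.3072, 0).

(-1.3072,0); λ=-8 ⇒ h* = (200/153)/8 = 0.1634.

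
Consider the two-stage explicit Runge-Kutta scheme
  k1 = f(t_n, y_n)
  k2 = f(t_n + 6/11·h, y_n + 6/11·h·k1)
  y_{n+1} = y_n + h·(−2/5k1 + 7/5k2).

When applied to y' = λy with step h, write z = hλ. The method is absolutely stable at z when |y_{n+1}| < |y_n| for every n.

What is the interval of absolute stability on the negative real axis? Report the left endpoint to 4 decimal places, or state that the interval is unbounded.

(-1.3095, 0).

Set f=λy, z=hλ:
  k1=λy_n ⇒ h·k1=z·y_n;  k2=λ(1+6/11z)y_n ⇒ h·k2=z(1+6/11z)y_n
  y_{n+1}/y_n = 1 − 2/5z + 7/5z(1+6/11z) = 1 + z + 42/55z²
  so R(z) = 1 + z + 42/55z².

Need |R(x)|<1, x<0.
x=-0.58: |R|=0.6769
R=1: x+42/55x²=0 ⇒ x=−55/42=-1.3095; min R=1−1/(4·42/55)=0.6726>−1
Confirm numerically:
  x=-0.897: |R|=0.71743 <1
  x=-0.774: |R|=0.68348 <1
  x=-0.573: |R|=0.67772 <1
  x=-1.895: |R|=1.84724 >1
  x=-1.875: |R|=1.80966 >1
So |R|<1 on (-1.3095, 0).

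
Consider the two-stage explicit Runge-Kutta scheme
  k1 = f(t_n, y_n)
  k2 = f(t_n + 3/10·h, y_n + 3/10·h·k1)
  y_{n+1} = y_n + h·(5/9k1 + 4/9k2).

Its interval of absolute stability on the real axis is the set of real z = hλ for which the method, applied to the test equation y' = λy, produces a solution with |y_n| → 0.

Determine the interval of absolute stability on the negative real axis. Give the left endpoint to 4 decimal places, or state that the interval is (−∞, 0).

With y'=λy (z=hλ):
  k1=λy_n ⇒ h·k1=z·y_n;  k2=λ(1+3/10z)y_n ⇒ h·k2=z(1+3/10z)y_n
  y_{n+1}/y_n = 1 + 5/9z + 4/9z(1+3/10z) = 1 + z + 2/15z²
  R(z) = 1 + z + 2/15z².

Boundary: |R(x)|=1, x<0.
x=-0.81: |R|=0.2775
R=1: x+2/15x²=0 ⇒ x=−15/2=-7.5000; min R=1−1/(4·2/15)=-0.8750>−1
Confirm numerically:
  x=-4.305: |R|=0.83393 <1
  x=-3.536: |R|=0.86889 <1
  x=-3.519: |R|=0.86789 <1
  x=-3.299: |R|=0.84788 <1
  x=-8.006: |R|=1.54014 >1
  x=-7.641: |R|=1.14365 >1
Interval (-7.5000, 0).

(-7.5000, 0).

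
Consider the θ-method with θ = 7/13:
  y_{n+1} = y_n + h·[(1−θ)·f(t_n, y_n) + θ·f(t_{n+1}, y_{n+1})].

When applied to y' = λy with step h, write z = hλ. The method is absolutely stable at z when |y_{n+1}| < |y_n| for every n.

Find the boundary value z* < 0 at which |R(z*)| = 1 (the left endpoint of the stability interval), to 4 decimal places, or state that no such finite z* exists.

(−∞, 0) — no finite endpoint.

With y'=λy (z=hλ):
  y_{n+1} = y_n + z·[6/13·y_n + 7/13·y_{n+1}] ⇒ (1 − 7/13z)y_{n+1} = (1 + 6/13z)y_n
  R(z) = (1 + 6/13z)/(1 − 7/13z).

Find x<0 with |R(x)|<1.
x=-0.51: |R|=0.5999
x=-2: |R|=0.0370
x=-10: |R|=0.5663
x=-100: |R|=0.8233
θ=7/13≥1/2 ⇒ |1+6/13x|<|1−7/13x| ∀x<0 ⇒ stable on all of ℝ⁻.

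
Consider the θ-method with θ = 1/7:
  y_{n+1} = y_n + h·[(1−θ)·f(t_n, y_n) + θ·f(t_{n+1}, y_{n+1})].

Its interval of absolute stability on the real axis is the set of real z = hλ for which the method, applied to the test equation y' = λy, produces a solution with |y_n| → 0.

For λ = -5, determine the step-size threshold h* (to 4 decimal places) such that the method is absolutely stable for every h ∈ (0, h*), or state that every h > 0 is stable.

(-2.8000,0); λ=-5 ⇒ h* = (14/5)/5 = 0.5600.

Set f=λy, z=hλ:
  y_{n+1} = y_n + z·[6/7·y_n + 1/7·y_{n+1}] ⇒ (1 − 1/7z)y_{n+1} = (1 + 6/7z)y_n
  so R(z) = (1 + 6/7z)/(1 − 1/7z).

Find x<0 with |R(x)|<1.
x=-1.37: |R|=0.1458
R=−1: 1+6/7x = −1+1/7x ⇒ -5/7x=2 ⇒ x=2/(-5/7)=-2.8000
Confirm numerically:
  x=-2.611: |R|=0.90168 <1
  x=-2.331: |R|=0.74869 <1
  x=-1.544: |R|=0.26498 <1
  x=-3.296: |R|=1.24087 >1
  x=-3.250: |R|=1.21951 >1
  x=-3.104: |R|=1.15044 >1
So |R|<1 on (-2.8000, 0).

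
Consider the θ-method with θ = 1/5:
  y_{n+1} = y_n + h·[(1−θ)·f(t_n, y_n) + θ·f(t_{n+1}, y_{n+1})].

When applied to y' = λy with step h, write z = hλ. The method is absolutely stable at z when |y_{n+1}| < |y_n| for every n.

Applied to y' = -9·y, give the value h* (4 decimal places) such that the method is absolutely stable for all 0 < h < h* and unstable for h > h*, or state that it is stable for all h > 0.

With y'=λy (z=hλ):
  y_{n+1} = y_n + z·[4/5·y_n + 1/5·y_{n+1}] ⇒ (1 − 1/5z)y_{n+1} = (1 + 4/5z)y_n
  ⇒ R(z) = (1 + 4/5z)/(1 − 1/5z).

Solve |R(x)|<1 on ℝ⁻.
x=-0.83: |R|=0.2882
R=−1: 1+4/5x = −1+1/5x ⇒ -3/5x=2 ⇒ x=2/(-3/5)=-3.3333
Confirm numerically:
  x=-3.277: |R|=0.97958 <1
  x=-3.228: |R|=0.96159 <1
  x=-1.927: |R|=0.39093 <1
  x=-1.694: |R|=0.26531 <1
  x=-3.743: |R|=1.14057 >1
  x=-3.515: |R|=1.06400 >1
  x=-3.382: |R|=1.01742 >1
So |R|<1 on (-3.3333, 0).

(-3.3333,0); λ=-9 ⇒ h* = (10/3)/9 = 0.3704.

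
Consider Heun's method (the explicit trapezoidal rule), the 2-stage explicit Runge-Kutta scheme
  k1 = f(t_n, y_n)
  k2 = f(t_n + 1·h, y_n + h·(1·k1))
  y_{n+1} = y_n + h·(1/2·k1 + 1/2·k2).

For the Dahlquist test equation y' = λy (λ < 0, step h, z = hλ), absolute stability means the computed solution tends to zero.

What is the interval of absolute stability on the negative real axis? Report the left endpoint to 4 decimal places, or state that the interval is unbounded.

With y'=λy (z=hλ):
  order 2, 2-stage ⇒ R(z)=1+z+z^2/2
  (e.g. R(-0.69)=0.54805, |R|=0.54805)

Boundary: |R(x)|=1, x<0.
x=-0.69: |R|=0.5481
|R(-1.6)|=0.6800 |R(-1.31)|=0.5481 |R(-0.79)|=0.5221
Bisect:
  x_lo=-2.8502 |R|=2.2117  x_hi=-0.3197 |R|=0.7314
  mid=-1.58495 |R|=0.67108 →hi
  mid=-2.21759 |R|=1.24126 →lo
  mid=-1.90127 |R|=0.90614 →hi
  mid=-2.05943 |R|=1.06119 →lo
  mid=-1.98035 |R|=0.98054 →hi
  mid=-2.01989 |R|=1.02008 →lo
  mid=-2.00012 |R|=1.00012 →lo
  mid=-1.99023 |R|=0.99028 →hi
  mid=-1.99517 |R|=0.99519 →hi
  mid=-1.99765 |R|=0.99765 →hi
  ...
  [-2.00012,-1.99996] ⇒ x*=-2.0000
Interval (-2.0000, 0).

(-2.0000, 0).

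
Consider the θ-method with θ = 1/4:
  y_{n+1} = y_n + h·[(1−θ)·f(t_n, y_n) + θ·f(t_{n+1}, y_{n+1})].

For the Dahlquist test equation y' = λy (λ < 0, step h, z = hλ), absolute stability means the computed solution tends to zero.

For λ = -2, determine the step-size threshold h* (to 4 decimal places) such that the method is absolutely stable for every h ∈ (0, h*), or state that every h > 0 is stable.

On y'=λy, z=hλ:
  y_{n+1} = y_n + z·[3/4·y_n + 1/4·y_{n+1}] ⇒ (1 − 1/4z)y_{n+1} = (1 + 3/4z)y_n
  ⇒ R(z) = (1 + 3/4z)/(1 − 1/4z).

Find x<0 with |R(x)|<1.
x=-1.22: |R|=0.0651
R=−1: 1+3/4x = −1+1/4x ⇒ -1/2x=2 ⇒ x=2/(-1/2)=-4.0000
Confirm numerically:
  x=-3.596: |R|=0.89363 <1
  x=-2.399: |R|=0.49961 <1
  x=-2.307: |R|=0.46314 <1
  x=-4.528: |R|=1.12383 >1
  x=-4.021: |R|=1.00524 >1
So |R|<1 on (-4.0000, 0).

(-4.0000,0); λ=-2 ⇒ h* = (4)/2 = 2.0000.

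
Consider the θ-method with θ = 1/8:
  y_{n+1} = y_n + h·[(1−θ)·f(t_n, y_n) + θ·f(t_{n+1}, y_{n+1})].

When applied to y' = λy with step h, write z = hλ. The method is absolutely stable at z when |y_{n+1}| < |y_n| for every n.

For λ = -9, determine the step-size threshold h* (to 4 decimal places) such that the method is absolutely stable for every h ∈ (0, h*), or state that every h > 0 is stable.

(-2.6667,0); λ=-9 ⇒ h* = (8/3)/9 = 0.2963.

On y'=λy, z=hλ:
  y_{n+1} = y_n + z·[7/8·y_n + 1/8·y_{n+1}] ⇒ (1 − 1/8z)y_{n+1} = (1 + 7/8z)y_n
  so R(z) = (1 + 7/8z)/(1 − 1/8z).

Find x<0 with |R(x)|<1.
x=-1.74: |R|=0.4292
R=−1: 1+7/8x = −1+1/8x ⇒ -3/4x=2 ⇒ x=2/(-3/4)=-2.6667
Confirm numerically:
  x=-2.565: |R|=0.94226 <1
  x=-2.195: |R|=0.72241 <1
  x=-1.878: |R|=0.52096 <1
  x=-3.261: |R|=1.31667 >1
  x=-3.082: |R|=1.22487 >1
Stable set (-2.6667, 0).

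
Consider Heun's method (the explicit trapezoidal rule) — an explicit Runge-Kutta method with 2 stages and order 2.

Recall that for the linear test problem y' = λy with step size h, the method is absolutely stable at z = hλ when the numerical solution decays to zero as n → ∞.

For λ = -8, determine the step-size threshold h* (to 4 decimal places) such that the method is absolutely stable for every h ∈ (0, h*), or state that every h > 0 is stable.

(-2.0000,0); λ=-8 ⇒ h* = 0.2500.

On y'=λy, z=hλ:
  order 2, 2-stage ⇒ R(z)=1+z+z^2/2
  (e.g. R(-0.94)=0.50180, |R|=0.50180)

Solve |R(x)|<1 on ℝ⁻.
x=-0.94: |R|=0.5018
|R(-1.55)|=0.6513 |R(-0.63)|=0.5684 |R(-0.54)|=0.6058
Bisect:
  x_lo=-2.8003 |R|=2.1206  x_hi=-0.2007 |R|=0.8195
  mid=-1.50050 |R|=0.62525 →hi
  mid=-2.15042 |R|=1.16173 →lo
  mid=-1.82546 |R|=0.84069 →hi
  mid=-1.98794 |R|=0.98801 →hi
  mid=-2.06918 |R|=1.07157 →lo
  mid=-2.02856 |R|=1.02897 →lo
  mid=-2.00825 |R|=1.00829 →lo
  mid=-1.99810 |R|=0.99810 →hi
  mid=-2.00317 |R|=1.00318 →lo
  ...
  [-2.00000,-1.99984] ⇒ x*=-2.0000
Interval (-2.0000, 0).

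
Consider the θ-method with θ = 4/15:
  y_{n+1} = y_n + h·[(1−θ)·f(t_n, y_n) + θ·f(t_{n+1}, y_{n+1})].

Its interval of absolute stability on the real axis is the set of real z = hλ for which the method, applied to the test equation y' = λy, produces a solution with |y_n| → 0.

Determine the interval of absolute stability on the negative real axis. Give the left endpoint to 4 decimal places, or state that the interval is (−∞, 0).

On y'=λy, z=hλ:
  y_{n+1} = y_n + z·[11/15·y_n + 4/15·y_{n+1}] ⇒ (1 − 4/15z)y_{n+1} = (1 + 11/15z)y_n
  Hence R(z) = (1 + 11/15z)/(1 − 4/15z).

Need |R(x)|<1, x<0.
x=-0.65: |R|=0.4460
R=−1: 1+11/15x = −1+4/15x ⇒ -7/15x=2 ⇒ x=2/(-7/15)=-4.2857
Confirm numerically:
  x=-3.009: |R|=0.66944 <1
  x=-2.881: |R|=0.62928 <1
  x=-2.279: |R|=0.41752 <1
  x=-4.762: |R|=1.09792 >1
  x=-4.739: |R|=1.09344 >1
  x=-4.487: |R|=1.04276 >1
Stable set (-4.2857, 0).

(-4.2857, 0).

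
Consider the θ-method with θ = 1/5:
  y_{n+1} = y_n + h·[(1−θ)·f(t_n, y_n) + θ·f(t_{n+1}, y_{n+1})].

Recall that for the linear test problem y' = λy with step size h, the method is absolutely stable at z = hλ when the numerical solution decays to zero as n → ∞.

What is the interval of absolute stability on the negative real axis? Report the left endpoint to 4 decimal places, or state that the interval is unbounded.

z∈(-3.3333,0).

Set f=λy, z=hλ:
  y_{n+1} = y_n + z·[4/5·y_n + 1/5·y_{n+1}] ⇒ (1 − 1/5z)y_{n+1} = (1 + 4/5z)y_n
  R(z) = (1 + 4/5z)/(1 − 1/5z).

Need |R(x)|<1, x<0.
x=-1.76: |R|=0.3018
R=−1: 1+4/5x = −1+1/5x ⇒ -3/5x=2 ⇒ x=2/(-3/5)=-3.3333
Confirm numerically:
  x=-2.750: |R|=0.77419 <1
  x=-2.582: |R|=0.70272 <1
  x=-2.394: |R|=0.61888 <1
  x=-1.702: |R|=0.26977 <1
  x=-3.883: |R|=1.18564 >1
  x=-3.870: |R|=1.18151 >1
So |R|<1 on (-3.3333, 0).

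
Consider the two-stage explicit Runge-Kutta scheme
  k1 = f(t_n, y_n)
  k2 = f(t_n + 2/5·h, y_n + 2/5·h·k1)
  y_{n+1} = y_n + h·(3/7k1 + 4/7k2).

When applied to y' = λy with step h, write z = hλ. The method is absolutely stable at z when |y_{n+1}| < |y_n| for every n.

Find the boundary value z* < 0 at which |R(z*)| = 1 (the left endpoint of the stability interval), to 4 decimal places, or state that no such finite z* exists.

On y'=λy, z=hλ:
  k1=λy_n ⇒ h·k1=z·y_n;  k2=λ(1+2/5z)y_n ⇒ h·k2=z(1+2/5z)y_n
  y_{n+1}/y_n = 1 + 3/7z + 4/7z(1+2/5z) = 1 + z + 8/35z²
  so R(z) = 1 + z + 8/35z².

Boundary: |R(x)|=1, x<0.
x=-0.66: |R|=0.4396
R=1: x+8/35x²=0 ⇒ x=−35/8=-4.3750; min R=1−1/(4·8/35)=-0.0938>−1
Confirm numerically:
  x=-4.023: |R|=0.67632 <1
  x=-3.172: |R|=0.12779 <1
  x=-2.695: |R|=0.03488 <1
  x=-2.148: |R|=0.09339 <1
  x=-4.633: |R|=1.27321 >1
  x=-4.503: |R|=1.13174 >1
Interval (-4.3750, 0).

z* = -4.3750.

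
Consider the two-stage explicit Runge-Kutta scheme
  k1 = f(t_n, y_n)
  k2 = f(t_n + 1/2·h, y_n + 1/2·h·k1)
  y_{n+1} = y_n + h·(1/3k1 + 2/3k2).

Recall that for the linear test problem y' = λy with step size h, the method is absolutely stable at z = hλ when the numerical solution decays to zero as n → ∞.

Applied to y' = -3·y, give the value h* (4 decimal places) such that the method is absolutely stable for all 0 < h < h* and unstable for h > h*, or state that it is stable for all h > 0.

(-3.0000,0); λ=-3 ⇒ h* = (3)/3 = 1.0000.

With y'=λy (z=hλ):
  k1=λy_n ⇒ h·k1=z·y_n;  k2=λ(1+1/2z)y_n ⇒ h·k2=z(1+1/2z)y_n
  y_{n+1}/y_n = 1 + 1/3z + 2/3z(1+1/2z) = 1 + z + 1/3z²
  Hence R(z) = 1 + z + 1/3z².

Need |R(x)|<1, x<0.
x=-1.53: |R|=0.2503
R=1: x+1/3x²=0 ⇒ x=−3=-3.0000; min R=1−1/(4·1/3)=0.2500>−1
Confirm numerically:
  x=-2.823: |R|=0.83344 <1
  x=-1.669: |R|=0.25952 <1
  x=-1.517: |R|=0.25010 <1
  x=-1.435: |R|=0.25141 <1
  x=-3.319: |R|=1.35292 >1
  x=-3.300: |R|=1.33000 >1
  x=-3.185: |R|=1.19641 >1
So |R|<1 on (-3.0000, 0).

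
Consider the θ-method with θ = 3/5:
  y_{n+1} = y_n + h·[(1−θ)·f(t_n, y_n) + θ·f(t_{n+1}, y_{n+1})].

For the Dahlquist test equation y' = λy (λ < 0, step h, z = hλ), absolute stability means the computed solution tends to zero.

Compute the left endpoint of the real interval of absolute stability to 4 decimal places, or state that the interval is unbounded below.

unbounded; (−∞, 0).

On y'=λy, z=hλ:
  y_{n+1} = y_n + z·[2/5·y_n + 3/5·y_{n+1}] ⇒ (1 − 3/5z)y_{n+1} = (1 + 2/5z)y_n
  ⇒ R(z) = (1 + 2/5z)/(1 − 3/5z).

Solve |R(x)|<1 on ℝ⁻.
x=-0.96: |R|=0.3909
x=-2: |R|=0.0909
x=-10: |R|=0.4286
x=-100: |R|=0.6393
θ=3/5≥1/2 ⇒ |1+2/5x|<|1−3/5x| ∀x<0 ⇒ unbounded interval.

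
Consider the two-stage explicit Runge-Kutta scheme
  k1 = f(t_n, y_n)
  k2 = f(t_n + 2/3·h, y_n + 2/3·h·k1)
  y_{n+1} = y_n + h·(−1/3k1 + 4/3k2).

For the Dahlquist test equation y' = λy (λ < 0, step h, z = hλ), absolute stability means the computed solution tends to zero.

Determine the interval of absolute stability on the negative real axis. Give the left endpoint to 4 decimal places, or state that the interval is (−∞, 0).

Test eqn y'=λy, z=hλ:
  k1=λy_n ⇒ h·k1=z·y_n;  k2=λ(1+2/3z)y_n ⇒ h·k2=z(1+2/3z)y_n
  y_{n+1}/y_n = 1 − 1/3z + 4/3z(1+2/3z) = 1 + z + 8/9z²
  R(z) = 1 + z + 8/9z².

Find x<0 with |R(x)|<1.
x=-0.71: |R|=0.7381
R=1: x+8/9x²=0 ⇒ x=−9/8=-1.1250; min R=1−1/(4·8/9)=0.7188>−1
Confirm numerically:
  x=-1.052: |R|=0.93174 <1
  x=-1.046: |R|=0.92655 <1
  x=-0.671: |R|=0.72921 <1
  x=-1.555: |R|=1.59436 >1
  x=-1.471: |R|=1.45241 >1
Stable set (-1.1250, 0).

(-1.1250, 0).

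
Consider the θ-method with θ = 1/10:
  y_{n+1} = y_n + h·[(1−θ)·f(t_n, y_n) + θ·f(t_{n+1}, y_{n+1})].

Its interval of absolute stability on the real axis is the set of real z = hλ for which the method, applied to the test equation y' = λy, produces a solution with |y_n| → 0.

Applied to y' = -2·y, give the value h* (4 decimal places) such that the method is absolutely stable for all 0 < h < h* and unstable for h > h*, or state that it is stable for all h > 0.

(-2.5000,0); λ=-2 ⇒ h* = (5/2)/2 = 1.2500.

On y'=λy, z=hλ:
  y_{n+1} = y_n + z·[9/10·y_n + 1/10·y_{n+1}] ⇒ (1 − 1/10z)y_{n+1} = (1 + 9/10z)y_n
  R(z) = (1 + 9/10z)/(1 − 1/10z).

Find x<0 with |R(x)|<1.
x=-0.56: |R|=0.4697
R=−1: 1+9/10x = −1+1/10x ⇒ -4/5x=2 ⇒ x=2/(-4/5)=-2.5000
Confirm numerically:
  x=-2.235: |R|=0.82673 <1
  x=-2.090: |R|=0.72870 <1
  x=-1.787: |R|=0.51608 <1
  x=-1.525: |R|=0.32321 <1
  x=-3.096: |R|=1.36408 >1
  x=-2.736: |R|=1.14824 >1
  x=-2.594: |R|=1.05971 >1
Stable set (-2.5000, 0).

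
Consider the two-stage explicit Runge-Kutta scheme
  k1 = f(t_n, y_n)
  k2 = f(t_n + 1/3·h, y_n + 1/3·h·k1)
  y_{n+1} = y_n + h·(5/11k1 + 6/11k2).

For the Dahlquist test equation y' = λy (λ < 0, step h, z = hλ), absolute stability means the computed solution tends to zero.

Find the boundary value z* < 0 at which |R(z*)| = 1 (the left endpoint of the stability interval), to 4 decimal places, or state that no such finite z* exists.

z* = -5.5000.

On y'=λy, z=hλ:
  k1=λy_n ⇒ h·k1=z·y_n;  k2=λ(1+1/3z)y_n ⇒ h·k2=z(1+1/3z)y_n
  y_{n+1}/y_n = 1 + 5/11z + 6/11z(1+1/3z) = 1 + z + 2/11z²
  ⇒ R(z) = 1 + z + 2/11z².

Need |R(x)|<1, x<0.
x=-0.88: |R|=0.2608
R=1: x+2/11x²=0 ⇒ x=−11/2=-5.5000; min R=1−1/(4·2/11)=-0.3750>−1
Confirm numerically:
  x=-5.259: |R|=0.76956 <1
  x=-5.226: |R|=0.73965 <1
  x=-3.625: |R|=0.23580 <1
  x=-6.039: |R|=1.59182 >1
  x=-6.010: |R|=1.55729 >1
Stable set (-5.5000, 0).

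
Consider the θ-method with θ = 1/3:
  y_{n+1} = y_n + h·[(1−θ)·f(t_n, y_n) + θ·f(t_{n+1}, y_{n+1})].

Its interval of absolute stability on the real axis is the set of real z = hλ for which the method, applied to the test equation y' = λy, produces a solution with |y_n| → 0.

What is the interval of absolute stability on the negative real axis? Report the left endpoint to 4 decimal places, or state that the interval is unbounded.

Test eqn y'=λy, z=hλ:
  y_{n+1} = y_n + z·[2/3·y_n + 1/3·y_{n+1}] ⇒ (1 − 1/3z)y_{n+1} = (1 + 2/3z)y_n
  Hence R(z) = (1 + 2/3z)/(1 − 1/3z).

Solve |R(x)|<1 on ℝ⁻.
x=-0.45: |R|=0.6087
R=−1: 1+2/3x = −1+1/3x ⇒ -1/3x=2 ⇒ x=2/(-1/3)=-6.0000
Confirm numerically:
  x=-4.178: |R|=0.74617 <1
  x=-3.109: |R|=0.52676 <1
  x=-2.752: |R|=0.43533 <1
  x=-2.646: |R|=0.40595 <1
  x=-6.573: |R|=1.05986 >1
  x=-6.128: |R|=1.01402 >1
Stable set (-6.0000, 0).

(-6.0000, 0).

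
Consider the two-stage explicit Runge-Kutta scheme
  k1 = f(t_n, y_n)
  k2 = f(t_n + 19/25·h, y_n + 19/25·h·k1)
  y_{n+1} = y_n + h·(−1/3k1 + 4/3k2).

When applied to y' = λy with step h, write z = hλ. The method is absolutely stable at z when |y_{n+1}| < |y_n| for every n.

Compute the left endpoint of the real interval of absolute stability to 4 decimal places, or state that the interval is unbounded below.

z* = -0.9868.

With y'=λy (z=hλ):
  k1=λy_n ⇒ h·k1=z·y_n;  k2=λ(1+19/25z)y_n ⇒ h·k2=z(1+19/25z)y_n
  y_{n+1}/y_n = 1 − 1/3z + 4/3z(1+19/25z) = 1 + z + 76/75z²
  ⇒ R(z) = 1 + z + 76/75z².

Find x<0 with |R(x)|<1.
x=-0.49: |R|=0.7533
R=1: x+76/75x²=0 ⇒ x=−75/76=-0.9868; min R=1−1/(4·76/75)=0.7533>−1
Confirm numerically:
  x=-0.837: |R|=0.87291 <1
  x=-0.774: |R|=0.83306 <1
  x=-0.590: |R|=0.76274 <1
  x=-0.553: |R|=0.75689 <1
  x=-1.320: |R|=1.44563 >1
  x=-1.056: |R|=1.07400 >1
  x=-1.043: |R|=1.05935 >1
Interval (-0.9868, 0).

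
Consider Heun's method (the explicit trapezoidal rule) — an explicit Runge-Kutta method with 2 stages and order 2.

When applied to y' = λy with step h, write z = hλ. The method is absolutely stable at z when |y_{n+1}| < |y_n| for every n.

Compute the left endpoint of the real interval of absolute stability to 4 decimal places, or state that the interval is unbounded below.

Test eqn y'=λy, z=hλ:
  order 2, 2-stage ⇒ R(z)=1+z+z^2/2
  (e.g. R(-0.57)=0.59245, |R|=0.59245)

Need |R(x)|<1, x<0.
x=-0.57: |R|=0.5924
|R(-2.38)|=1.4522 |R(-2.36)|=1.4248 |R(-1.5)|=0.6250
Bisect:
  x_lo=-2.8068 |R|=2.1322  x_hi=-0.2541 |R|=0.7782
  mid=-1.53042 |R|=0.64067 →hi
  mid=-2.16859 |R|=1.18281 →lo
  mid=-1.84950 |R|=0.86083 →hi
  mid=-2.00905 |R|=1.00909 →lo
  mid=-1.92928 |R|=0.93178 →hi
  mid=-1.96916 |R|=0.96964 →hi
  mid=-1.98911 |R|=0.98917 →hi
  mid=-1.99908 |R|=0.99908 →hi
  ...
  [-2.00001,-1.99986] ⇒ x*=-2.0000
So |R|<1 on (-2.0000, 0).

z* = -2.0000.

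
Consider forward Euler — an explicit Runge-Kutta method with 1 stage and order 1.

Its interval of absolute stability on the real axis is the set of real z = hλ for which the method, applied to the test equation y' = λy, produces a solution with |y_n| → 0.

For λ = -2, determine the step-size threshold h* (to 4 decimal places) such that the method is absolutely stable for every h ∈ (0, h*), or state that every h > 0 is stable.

(-2.0000,0); λ=-2 ⇒ h* = 1.0000.

With y'=λy (z=hλ):
  order 1, 1-stage ⇒ R(z)=1+z
  (e.g. R(-1.48)=-0.48000, |R|=0.48000)

Need |R(x)|<1, x<0.
x=-1.48: |R|=0.4800
|R(-1.53)|=0.5300 |R(-1.25)|=0.2500 |R(-0.68)|=0.3200
Bisect:
  x_lo=-2.8629 |R|=1.8629  x_hi=-0.2151 |R|=0.7849
  mid=-1.53899 |R|=0.53899 →hi
  mid=-2.20093 |R|=1.20093 →lo
  mid=-1.86996 |R|=0.86996 →hi
  mid=-2.03545 |R|=1.03545 →lo
  mid=-1.95270 |R|=0.95270 →hi
  mid=-1.99407 |R|=0.99407 →hi
  mid=-2.01476 |R|=1.01476 →lo
  ...
  [-2.00005,-1.99989] ⇒ x*=-2.0000
Stable set (-2.0000, 0).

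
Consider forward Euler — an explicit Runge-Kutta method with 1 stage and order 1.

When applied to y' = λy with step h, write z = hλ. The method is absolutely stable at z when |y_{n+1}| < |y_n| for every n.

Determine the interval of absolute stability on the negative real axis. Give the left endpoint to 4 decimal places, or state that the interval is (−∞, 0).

(-2.0000, 0).

On y'=λy, z=hλ:
  order 1, 1-stage ⇒ R(z)=1+z
  (e.g. R(-1.13)=-0.13000, |R|=0.13000)

Solve |R(x)|<1 on ℝ⁻.
x=-1.13: |R|=0.1300
|R(-2.21)|=1.2100 |R(-1.42)|=0.4200 |R(-1.09)|=0.0900
Bisect:
  x_lo=-2.5657 |R|=1.5657  x_hi=-0.1351 |R|=0.8649
  mid=-1.35039 |R|=0.35039 →hi
  mid=-1.95806 |R|=0.95806 →hi
  mid=-2.26190 |R|=1.26190 →lo
  mid=-2.10998 |R|=1.10998 →lo
  mid=-2.03402 |R|=1.03402 →lo
  mid=-1.99604 |R|=0.99604 →hi
  mid=-2.01503 |R|=1.01503 →lo
  mid=-2.00554 |R|=1.00554 →lo
  mid=-2.00079 |R|=1.00079 →lo
  mid=-1.99841 |R|=0.99841 →hi
  ...
  [-2.00005,-1.99990] ⇒ x*=-2.0000
Stable set (-2.0000, 0).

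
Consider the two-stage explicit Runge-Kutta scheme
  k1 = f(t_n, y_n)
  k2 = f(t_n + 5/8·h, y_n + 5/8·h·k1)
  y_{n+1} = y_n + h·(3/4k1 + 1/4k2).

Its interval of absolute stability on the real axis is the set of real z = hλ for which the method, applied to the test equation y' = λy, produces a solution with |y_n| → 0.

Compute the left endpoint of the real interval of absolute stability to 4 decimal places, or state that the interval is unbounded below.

Test eqn y'=λy, z=hλ:
  k1=λy_n ⇒ h·k1=z·y_n;  k2=λ(1+5/8z)y_n ⇒ h·k2=z(1+5/8z)y_n
  y_{n+1}/y_n = 1 + 3/4z + 1/4z(1+5/8z) = 1 + z + 5/32z²
  Hence R(z) = 1 + z + 5/32z².

Solve |R(x)|<1 on ℝ⁻.
x=-0.84: |R|=0.2702
R=1: x+5/32x²=0 ⇒ x=−32/5=-6.4000; min R=1−1/(4·5/32)=-0.6000>−1
Confirm numerically:
  x=-4.875: |R|=0.16162 <1
  x=-4.709: |R|=0.24421 <1
  x=-4.418: |R|=0.36820 <1
  x=-6.945: |R|=1.59141 >1
  x=-6.751: |R|=1.37025 >1
  x=-6.711: |R|=1.32611 >1
So |R|<1 on (-6.4000, 0).

left endpoint -6.4000.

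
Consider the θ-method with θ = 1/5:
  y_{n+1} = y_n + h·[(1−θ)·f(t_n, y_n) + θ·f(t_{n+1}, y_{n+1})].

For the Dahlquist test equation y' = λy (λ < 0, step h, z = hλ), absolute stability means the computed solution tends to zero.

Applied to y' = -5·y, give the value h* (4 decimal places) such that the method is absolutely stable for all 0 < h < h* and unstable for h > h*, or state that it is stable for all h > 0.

Test eqn y'=λy, z=hλ:
  y_{n+1} = y_n + z·[4/5·y_n + 1/5·y_{n+1}] ⇒ (1 − 1/5z)y_{n+1} = (1 + 4/5z)y_n
  so R(z) = (1 + 4/5z)/(1 − 1/5z).

Boundary: |R(x)|=1, x<0.
x=-0.96: |R|=0.1946
R=−1: 1+4/5x = −1+1/5x ⇒ -3/5x=2 ⇒ x=2/(-3/5)=-3.3333
Confirm numerically:
  x=-2.833: |R|=0.80837 <1
  x=-1.401: |R|=0.09436 <1
  x=-1.346: |R|=0.06051 <1
  x=-3.915: |R|=1.19574 >1
  x=-3.845: |R|=1.17354 >1
So |R|<1 on (-3.3333, 0).

(-3.3333,0); λ=-5 ⇒ h* = (10/3)/5 = 0.6667.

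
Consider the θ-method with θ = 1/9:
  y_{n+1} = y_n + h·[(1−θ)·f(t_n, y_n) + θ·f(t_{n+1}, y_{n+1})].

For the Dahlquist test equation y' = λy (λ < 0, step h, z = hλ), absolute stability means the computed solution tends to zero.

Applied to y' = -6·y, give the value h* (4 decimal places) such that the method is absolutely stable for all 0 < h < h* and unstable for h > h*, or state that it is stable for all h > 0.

(-2.5714,0); λ=-6 ⇒ h* = (18/7)/6 = 0.4286.

Set f=λy, z=hλ:
  y_{n+1} = y_n + z·[8/9·y_n + 1/9·y_{n+1}] ⇒ (1 − 1/9z)y_{n+1} = (1 + 8/9z)y_n
  Hence R(z) = (1 + 8/9z)/(1 − 1/9z).

Find x<0 with |R(x)|<1.
x=-1.16: |R|=0.0276
R=−1: 1+8/9x = −1+1/9x ⇒ -7/9x=2 ⇒ x=2/(-7/9)=-2.5714
Confirm numerically:
  x=-2.455: |R|=0.92885 <1
  x=-1.761: |R|=0.47282 <1
  x=-1.490: |R|=0.27836 <1
  x=-2.695: |R|=1.07396 >1
  x=-2.669: |R|=1.05853 >1
So |R|<1 on (-2.5714, 0).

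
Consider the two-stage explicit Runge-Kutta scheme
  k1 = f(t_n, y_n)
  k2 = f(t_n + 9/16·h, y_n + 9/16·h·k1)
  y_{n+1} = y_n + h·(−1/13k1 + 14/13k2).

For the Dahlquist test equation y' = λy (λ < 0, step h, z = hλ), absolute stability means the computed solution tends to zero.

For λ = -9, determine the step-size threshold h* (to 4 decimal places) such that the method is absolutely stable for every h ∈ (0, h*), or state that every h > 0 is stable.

(-1.6508,0); λ=-9 ⇒ h* = (104/63)/9 = 0.1834.

On y'=λy, z=hλ:
  k1=λy_n ⇒ h·k1=z·y_n;  k2=λ(1+9/16z)y_n ⇒ h·k2=z(1+9/16z)y_n
  y_{n+1}/y_n = 1 − 1/13z + 14/13z(1+9/16z) = 1 + z + 63/104z²
  ⇒ R(z) = 1 + z + 63/104z².

Solve |R(x)|<1 on ℝ⁻.
x=-0.57: |R|=0.6268
R=1: x+63/104x²=0 ⇒ x=−104/63=-1.6508; min R=1−1/(4·63/104)=0.5873>−1
Confirm numerically:
  x=-1.040: |R|=0.61520 <1
  x=-0.805: |R|=0.58755 <1
  x=-0.793: |R|=0.58794 <1
  x=-2.230: |R|=1.78243 >1
  x=-2.134: |R|=1.62465 >1
  x=-1.822: |R|=1.18896 >1
Stable set (-1.6508, 0).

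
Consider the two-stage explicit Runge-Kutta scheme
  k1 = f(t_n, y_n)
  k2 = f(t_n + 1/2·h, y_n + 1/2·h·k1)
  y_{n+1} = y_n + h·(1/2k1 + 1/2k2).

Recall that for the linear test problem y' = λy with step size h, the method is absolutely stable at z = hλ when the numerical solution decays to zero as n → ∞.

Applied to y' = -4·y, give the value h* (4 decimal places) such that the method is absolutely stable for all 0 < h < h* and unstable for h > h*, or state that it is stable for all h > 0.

On y'=λy, z=hλ:
  k1=λy_n ⇒ h·k1=z·y_n;  k2=λ(1+1/2z)y_n ⇒ h·k2=z(1+1/2z)y_n
  y_{n+1}/y_n = 1 + 1/2z + 1/2z(1+1/2z) = 1 + z + 1/4z²
  R(z) = 1 + z + 1/4z².

Boundary: |R(x)|=1, x<0.
x=-1.3: |R|=0.1225
R=1: x+1/4x²=0 ⇒ x=−4=-4.0000; min R=1−1/(4·1/4)=0.0000>−1
Confirm numerically:
  x=-3.880: |R|=0.88360 <1
  x=-2.436: |R|=0.04752 <1
  x=-2.291: |R|=0.02117 <1
  x=-2.210: |R|=0.01102 <1
  x=-4.502: |R|=1.56500 >1
  x=-4.292: |R|=1.31332 >1
  x=-4.235: |R|=1.24881 >1
Stable set (-4.0000, 0).

(-4.0000,0); λ=-4 ⇒ h* = (4)/4 = 1.0000.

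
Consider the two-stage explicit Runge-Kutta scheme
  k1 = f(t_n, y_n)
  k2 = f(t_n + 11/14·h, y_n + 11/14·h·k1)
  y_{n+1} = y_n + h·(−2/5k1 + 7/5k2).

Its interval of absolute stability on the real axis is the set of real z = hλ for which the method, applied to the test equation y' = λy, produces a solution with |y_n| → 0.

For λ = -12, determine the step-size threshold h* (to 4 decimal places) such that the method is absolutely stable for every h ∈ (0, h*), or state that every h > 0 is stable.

(-0.9091,0); λ=-12 ⇒ h* = (10/11)/12 = 0.0758.

Set f=λy, z=hλ:
  k1=λy_n ⇒ h·k1=z·y_n;  k2=λ(1+11/14z)y_n ⇒ h·k2=z(1+11/14z)y_n
  y_{n+1}/y_n = 1 − 2/5z + 7/5z(1+11/14z) = 1 + z + 11/10z²
  R(z) = 1 + z + 11/10z².

Boundary: |R(x)|=1, x<0.
x=-0.67: |R|=0.8238
R=1: x+11/10x²=0 ⇒ x=−10/11=-0.9091; min R=1−1/(4·11/10)=0.7727>−1
Confirm numerically:
  x=-0.781: |R|=0.88996 <1
  x=-0.421: |R|=0.77397 <1
  x=-0.403: |R|=0.77565 <1
  x=-1.509: |R|=1.99579 >1
  x=-1.484: |R|=1.93848 >1
  x=-1.241: |R|=1.45309 >1
So |R|<1 on (-0.9091, 0).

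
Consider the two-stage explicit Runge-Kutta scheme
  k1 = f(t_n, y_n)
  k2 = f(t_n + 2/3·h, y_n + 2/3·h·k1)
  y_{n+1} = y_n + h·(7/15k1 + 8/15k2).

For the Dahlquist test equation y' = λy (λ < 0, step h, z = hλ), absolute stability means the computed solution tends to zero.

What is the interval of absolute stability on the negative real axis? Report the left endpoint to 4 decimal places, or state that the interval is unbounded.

With y'=λy (z=hλ):
  k1=λy_n ⇒ h·k1=z·y_n;  k2=λ(1+2/3z)y_n ⇒ h·k2=z(1+2/3z)y_n
  y_{n+1}/y_n = 1 + 7/15z + 8/15z(1+2/3z) = 1 + z + 16/45z²
  R(z) = 1 + z + 16/45z².

Need |R(x)|<1, x<0.
x=-0.93: |R|=0.3775
R=1: x+16/45x²=0 ⇒ x=−45/16=-2.8125; min R=1−1/(4·16/45)=0.2969>−1
Confirm numerically:
  x=-2.594: |R|=0.79848 <1
  x=-1.580: |R|=0.30761 <1
  x=-1.363: |R|=0.29754 <1
  x=-3.351: |R|=1.64160 >1
  x=-2.966: |R|=1.16188 >1
Interval (-2.8125, 0).

(-2.8125, 0).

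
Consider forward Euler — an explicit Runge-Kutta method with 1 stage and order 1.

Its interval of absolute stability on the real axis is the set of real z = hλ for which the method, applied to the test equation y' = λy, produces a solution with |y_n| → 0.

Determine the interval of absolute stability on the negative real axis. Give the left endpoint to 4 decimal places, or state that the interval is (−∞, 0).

On y'=λy, z=hλ:
  order 1, 1-stage ⇒ R(z)=1+z
  (e.g. R(-1.64)=-0.64000, |R|=0.64000)

Need |R(x)|<1, x<0.
x=-1.64: |R|=0.6400
|R(-1.86)|=0.8600 |R(-1.19)|=0.1900 |R(-0.72)|=0.2800
Bisect:
  x_lo=-2.6786 |R|=1.6786  x_hi=-0.3409 |R|=0.6591
  mid=-1.50978 |R|=0.50978 →hi
  mid=-2.09420 |R|=1.09420 →lo
  mid=-1.80199 |R|=0.80199 →hi
  mid=-1.94809 |R|=0.94809 →hi
  mid=-2.02115 |R|=1.02115 →lo
  mid=-1.98462 |R|=0.98462 →hi
  mid=-2.00288 |R|=1.00288 →lo
  mid=-1.99375 |R|=0.99375 →hi
  mid=-1.99832 |R|=0.99832 →hi
  ...
  [-2.00003,-1.99989] ⇒ x*=-2.0000
Interval (-2.0000, 0).

z∈(-2.0000,0).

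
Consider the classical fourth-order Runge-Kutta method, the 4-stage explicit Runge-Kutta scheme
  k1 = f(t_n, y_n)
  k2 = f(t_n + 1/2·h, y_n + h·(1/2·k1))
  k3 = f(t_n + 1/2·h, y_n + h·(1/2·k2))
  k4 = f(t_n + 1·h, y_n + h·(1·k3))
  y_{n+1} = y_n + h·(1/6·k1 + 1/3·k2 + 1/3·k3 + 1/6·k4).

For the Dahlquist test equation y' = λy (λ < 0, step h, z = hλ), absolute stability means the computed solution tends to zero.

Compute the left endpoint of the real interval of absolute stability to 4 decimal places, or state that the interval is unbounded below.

z* = -2.7853.

Test eqn y'=λy, z=hλ:
  order 4, 4-stage ⇒ R(z)=1+z+z^2/2+z^3/6+z^4/24
  (e.g. R(-0.64)=0.52810, |R|=0.52810)

Solve |R(x)|<1 on ℝ⁻.
x=-0.64: |R|=0.5281
|R(-2.75)|=0.9481 |R(-1.62)|=0.2706 |R(-1.28)|=0.3015
Bisect:
  x_lo=-3.3792 |R|=2.3322  x_hi=-0.2952 |R|=0.7444
  mid=-1.83720 |R|=0.29163 →hi
  mid=-2.60820 |R|=0.76422 →hi
  mid=-2.99370 |R|=1.36245 →lo
  mid=-2.80095 |R|=1.02386 →lo
  mid=-2.70458 |R|=0.88497 →hi
  mid=-2.75276 |R|=0.95205 →hi
  mid=-2.77686 |R|=0.98736 →hi
  mid=-2.78890 |R|=1.00546 →lo
  mid=-2.78288 |R|=0.99637 →hi
  ...
  [-2.78533,-2.78514] ⇒ x*=-2.7853
So |R|<1 on (-2.7853, 0).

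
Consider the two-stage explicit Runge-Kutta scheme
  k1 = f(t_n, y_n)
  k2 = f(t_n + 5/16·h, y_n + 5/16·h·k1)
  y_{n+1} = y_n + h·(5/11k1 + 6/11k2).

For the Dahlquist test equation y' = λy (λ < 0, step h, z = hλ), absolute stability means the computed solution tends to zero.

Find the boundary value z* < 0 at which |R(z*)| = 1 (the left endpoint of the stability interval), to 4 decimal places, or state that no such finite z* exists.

Test eqn y'=λy, z=hλ:
  k1=λy_n ⇒ h·k1=z·y_n;  k2=λ(1+5/16z)y_n ⇒ h·k2=z(1+5/16z)y_n
  y_{n+1}/y_n = 1 + 5/11z + 6/11z(1+5/16z) = 1 + z + 15/88z²
  ⇒ R(z) = 1 + z + 15/88z².

Need |R(x)|<1, x<0.
x=-1.73: |R|=0.2198
R=1: x+15/88x²=0 ⇒ x=−88/15=-5.8667; min R=1−1/(4·15/88)=-0.4667>−1
Confirm numerically:
  x=-5.299: |R|=0.48726 <1
  x=-5.225: |R|=0.42852 <1
  x=-4.601: |R|=0.00739 <1
  x=-4.424: |R|=0.08790 <1
  x=-6.322: |R|=1.49067 >1
  x=-6.319: |R|=1.48721 >1
  x=-5.894: |R|=1.02746 >1
Stable set (-5.8667, 0).

left endpoint -5.8667.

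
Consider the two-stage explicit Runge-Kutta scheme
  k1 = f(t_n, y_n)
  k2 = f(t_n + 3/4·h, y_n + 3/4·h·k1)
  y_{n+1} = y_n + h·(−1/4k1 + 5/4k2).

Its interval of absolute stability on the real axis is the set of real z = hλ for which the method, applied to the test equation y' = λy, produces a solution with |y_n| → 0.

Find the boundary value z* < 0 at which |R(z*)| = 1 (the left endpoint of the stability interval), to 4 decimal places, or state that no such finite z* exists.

z* = -1.0667.

Test eqn y'=λy, z=hλ:
  k1=λy_n ⇒ h·k1=z·y_n;  k2=λ(1+3/4z)y_n ⇒ h·k2=z(1+3/4z)y_n
  y_{n+1}/y_n = 1 − 1/4z + 5/4z(1+3/4z) = 1 + z + 15/16z²
  Hence R(z) = 1 + z + 15/16z².

Need |R(x)|<1, x<0.
x=-1.26: |R|=1.2284
R=1: x+15/16x²=0 ⇒ x=−16/15=-1.0667; min R=1−1/(4·15/16)=0.7333>−1
Confirm numerically:
  x=-0.972: |R|=0.91373 <1
  x=-0.844: |R|=0.82381 <1
  x=-0.719: |R|=0.76565 <1
  x=-0.620: |R|=0.74038 <1
  x=-1.657: |R|=1.91705 >1
  x=-1.558: |R|=1.71765 >1
Stable set (-1.0667, 0).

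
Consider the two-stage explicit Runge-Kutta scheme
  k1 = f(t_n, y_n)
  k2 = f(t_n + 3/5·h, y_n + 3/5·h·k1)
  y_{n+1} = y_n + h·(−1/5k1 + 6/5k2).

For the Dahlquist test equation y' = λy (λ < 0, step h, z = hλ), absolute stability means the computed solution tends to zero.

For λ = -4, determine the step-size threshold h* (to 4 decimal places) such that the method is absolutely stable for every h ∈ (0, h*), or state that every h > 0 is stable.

(-1.3889,0); λ=-4 ⇒ h* = (25/18)/4 = 0.3472.

Test eqn y'=λy, z=hλ:
  k1=λy_n ⇒ h·k1=z·y_n;  k2=λ(1+3/5z)y_n ⇒ h·k2=z(1+3/5z)y_n
  y_{n+1}/y_n = 1 − 1/5z + 6/5z(1+3/5z) = 1 + z + 18/25z²
  Hence R(z) = 1 + z + 18/25z².

Solve |R(x)|<1 on ℝ⁻.
x=-0.77: |R|=0.6569
R=1: x+18/25x²=0 ⇒ x=−25/18=-1.3889; min R=1−1/(4·18/25)=0.6528>−1
Confirm numerically:
  x=-1.302: |R|=0.91855 <1
  x=-1.284: |R|=0.90303 <1
  x=-1.124: |R|=0.78563 <1
  x=-0.881: |R|=0.67784 <1
  x=-1.978: |R|=1.83899 >1
  x=-1.824: |R|=1.57142 >1
  x=-1.450: |R|=1.06380 >1
Stable set (-1.3889, 0).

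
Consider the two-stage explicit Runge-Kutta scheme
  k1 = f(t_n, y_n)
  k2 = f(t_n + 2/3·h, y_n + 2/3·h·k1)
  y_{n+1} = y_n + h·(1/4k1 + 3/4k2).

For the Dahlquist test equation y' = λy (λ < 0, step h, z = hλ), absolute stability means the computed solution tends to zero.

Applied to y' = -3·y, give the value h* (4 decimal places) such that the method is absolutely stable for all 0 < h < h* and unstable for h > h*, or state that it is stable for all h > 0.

Set f=λy, z=hλ:
  k1=λy_n ⇒ h·k1=z·y_n;  k2=λ(1+2/3z)y_n ⇒ h·k2=z(1+2/3z)y_n
  y_{n+1}/y_n = 1 + 1/4z + 3/4z(1+2/3z) = 1 + z + 1/2z²
  ⇒ R(z) = 1 + z + 1/2z².

Find x<0 with |R(x)|<1.
x=-0.46: |R|=0.6458
R=1: x+1/2x²=0 ⇒ x=−2=-2.0000; min R=1−1/(4·1/2)=0.5000>−1
Confirm numerically:
  x=-1.843: |R|=0.85532 <1
  x=-1.781: |R|=0.80498 <1
  x=-1.229: |R|=0.52622 <1
  x=-2.339: |R|=1.39646 >1
  x=-2.205: |R|=1.22601 >1
Stable set (-2.0000, 0).

(-2.0000,0); λ=-3 ⇒ h* = (2)/3 = 0.6667.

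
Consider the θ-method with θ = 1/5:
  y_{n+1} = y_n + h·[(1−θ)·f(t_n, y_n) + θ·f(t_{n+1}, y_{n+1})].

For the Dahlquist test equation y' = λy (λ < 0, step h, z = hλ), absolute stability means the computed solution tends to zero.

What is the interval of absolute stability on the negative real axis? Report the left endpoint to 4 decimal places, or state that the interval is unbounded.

On y'=λy, z=hλ:
  y_{n+1} = y_n + z·[4/5·y_n + 1/5·y_{n+1}] ⇒ (1 − 1/5z)y_{n+1} = (1 + 4/5z)y_n
  so R(z) = (1 + 4/5z)/(1 − 1/5z).

Boundary: |R(x)|=1, x<0.
x=-0.83: |R|=0.2882
R=−1: 1+4/5x = −1+1/5x ⇒ -3/5x=2 ⇒ x=2/(-3/5)=-3.3333
Confirm numerically:
  x=-3.123: |R|=0.92232 <1
  x=-1.734: |R|=0.28750 <1
  x=-1.592: |R|=0.20752 <1
  x=-1.553: |R|=0.18495 <1
  x=-3.850: |R|=1.17514 >1
  x=-3.468: |R|=1.04771 >1
So |R|<1 on (-3.3333, 0).

z∈(-3.3333,0).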